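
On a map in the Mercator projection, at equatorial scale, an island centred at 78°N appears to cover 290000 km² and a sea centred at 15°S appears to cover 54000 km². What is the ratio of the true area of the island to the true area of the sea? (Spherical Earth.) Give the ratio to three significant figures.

0.249

Since Mercator area scale is 1/cos²φ, the true area equals the apparent area multiplied by cos²φ.
True area of island: 290000 × cos²(78°) = 290000 × 0.04323 = 12540 km².
True area of sea: 54000 × cos²(15°) = 54000 × 0.9330 = 50380 km².
Ratio = 12540 / 50380 ≈ 0.249.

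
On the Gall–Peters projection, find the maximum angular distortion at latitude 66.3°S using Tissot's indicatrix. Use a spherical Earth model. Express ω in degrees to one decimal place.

The Gall–Peters projection is cylindrical equal-area with φ₀ = 45°. Cylindrical equal-area (φ₀ = 45°): h = cos φ / cos 45° along meridians, k = cos 45° / cos φ along parallels; h·k = 1.
At 66.3°: h = 0.5684, k = 1.759; principal scales a = 1.759, b = 0.5684.
sin(ω/2) = (a − b)/(a + b) = 1.191/2.328 = 0.5116, so ω = 2 arcsin(0.5116) ≈ 61.5°.

61.5°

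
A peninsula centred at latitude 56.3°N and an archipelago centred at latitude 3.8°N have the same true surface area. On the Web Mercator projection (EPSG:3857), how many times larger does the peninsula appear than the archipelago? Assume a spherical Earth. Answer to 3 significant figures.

3.23

Mercator is conformal with k = sec φ, so areal scale = k² = sec²φ.
At 56.3°: sec²(56.3°) = 1/0.5548² = 3.248.
At 3.8°: sec²(3.8°) = 1/0.9978² = 1.004.
Ratio = 3.248/1.004 = cos²(3.8°)/cos²(56.3°) ≈ 3.23.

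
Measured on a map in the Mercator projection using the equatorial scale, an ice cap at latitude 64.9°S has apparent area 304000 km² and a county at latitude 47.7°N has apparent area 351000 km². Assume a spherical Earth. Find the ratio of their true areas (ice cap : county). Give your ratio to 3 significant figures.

Since Mercator area scale is 1/cos²φ, the true area equals the apparent area multiplied by cos²φ.
True area of ice cap: 304000 × cos²(64.9°) = 304000 × 0.1799 = 54700 km².
True area of county: 351000 × cos²(47.7°) = 351000 × 0.4529 = 159000 km².
Ratio = 54700 / 159000 ≈ 0.344.

0.344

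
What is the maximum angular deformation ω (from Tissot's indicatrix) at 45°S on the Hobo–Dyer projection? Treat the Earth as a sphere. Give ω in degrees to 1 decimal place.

13.2°

Hobo–Dyer is a cylindrical equal-area projection with standard parallels at ±37.5°. A cylindrical equal-area projection with standard parallel φ₀ has meridian scale h = cos φ / cos φ₀ and parallel scale k = cos φ₀ / cos φ (so areas are preserved, h·k = 1).
At 45°: h = 0.8913, k = 1.122; principal scales a = 1.122, b = 0.8913.
sin(ω/2) = (a − b)/(a + b) = 0.2307/2.013 = 0.1146, so ω = 2 arcsin(0.1146) ≈ 13.2°.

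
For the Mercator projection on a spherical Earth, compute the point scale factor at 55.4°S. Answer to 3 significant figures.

The Mercator projection is conformal; its linear scale factor is the same in every direction and equals sec φ = 1/cos φ.
k = 1/cos 55.4° = 1/0.5678 = 1.761.

1.76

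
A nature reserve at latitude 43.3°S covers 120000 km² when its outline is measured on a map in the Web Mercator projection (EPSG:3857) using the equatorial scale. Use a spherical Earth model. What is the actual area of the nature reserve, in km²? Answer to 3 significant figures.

63600 km²

For Mercator, h = k = sec φ (a conformal cylindrical projection has a single point scale, 1/cos φ).
Areal scale = k² = sec²φ = 1/cos²(43.3°) = 1/0.7278² = 1.888.
True area = apparent / (areal scale) = 120000 / 1.888 ≈ 63600 km².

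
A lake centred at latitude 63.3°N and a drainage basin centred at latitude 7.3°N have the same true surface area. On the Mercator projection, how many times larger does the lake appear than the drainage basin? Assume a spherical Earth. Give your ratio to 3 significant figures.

4.87

Mercator is conformal with k = sec φ, so areal scale = k² = sec²φ.
At 63.3°: sec²(63.3°) = 1/0.4493² = 4.953.
At 7.3°: sec²(7.3°) = 1/0.9919² = 1.016.
Ratio = 4.953/1.016 = cos²(7.3°)/cos²(63.3°) ≈ 4.87.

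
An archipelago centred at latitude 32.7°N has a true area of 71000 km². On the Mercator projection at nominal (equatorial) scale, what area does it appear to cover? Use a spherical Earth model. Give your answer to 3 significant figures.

100000 km²

The Mercator projection is conformal; its linear scale factor is the same in every direction and equals sec φ = 1/cos φ.
Areal scale = k² = sec²φ = 1/cos²(32.7°) = 1/0.8415² = 1.412.
Apparent area = 71000 × 1.412 ≈ 100000 km².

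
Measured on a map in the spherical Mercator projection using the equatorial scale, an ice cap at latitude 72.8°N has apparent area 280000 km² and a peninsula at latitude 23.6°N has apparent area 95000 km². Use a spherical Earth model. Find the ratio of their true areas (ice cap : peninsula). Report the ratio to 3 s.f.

Mercator's areal exaggeration is sec²φ; hence true area = (apparent area) · cos²φ.
True area of ice cap: 280000 × cos²(72.8°) = 280000 × 0.08744 = 24480 km².
True area of peninsula: 95000 × cos²(23.6°) = 95000 × 0.8397 = 79770 km².
Ratio = 24480 / 79770 ≈ 0.307.

0.307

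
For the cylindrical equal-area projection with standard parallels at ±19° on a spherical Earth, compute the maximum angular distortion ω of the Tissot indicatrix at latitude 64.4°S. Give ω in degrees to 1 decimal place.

81.8°

For cylindrical equal-area with standard parallel φ₀, h = cos φ / cos φ₀ and k = cos φ₀ / cos φ, so h·k = 1.
At 64.4°: h = 0.4570, k = 2.188; principal scales a = 2.188, b = 0.4570.
sin(ω/2) = (a − b)/(a + b) = 1.731/2.645 = 0.6545, so ω = 2 arcsin(0.6545) ≈ 81.8°.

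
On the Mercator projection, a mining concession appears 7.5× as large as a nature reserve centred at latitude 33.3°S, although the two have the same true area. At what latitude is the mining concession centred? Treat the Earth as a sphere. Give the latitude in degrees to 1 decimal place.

72.2°

On Mercator, (apparent₁)/(apparent₂) = sec²φ₁ / sec²φ₂ when true areas are equal.
cos²φ₂ / cos²φ₁ = 7.5  ⇒  cos φ₁ = cos 33.3° / √7.5 = 0.8358/2.739 = 0.3052.
φ₁ = arccos(0.3052) ≈ 72.2°.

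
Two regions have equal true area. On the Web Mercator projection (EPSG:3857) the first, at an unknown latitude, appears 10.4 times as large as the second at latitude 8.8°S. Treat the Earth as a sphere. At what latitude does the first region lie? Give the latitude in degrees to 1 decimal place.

72.2°

For equal true areas on Mercator, apparent areas scale as sec²φ, so the ratio is cos²φ₂ / cos²φ₁.
cos²φ₂ / cos²φ₁ = 10.4  ⇒  cos φ₁ = cos 8.8° / √10.4 = 0.9882/3.225 = 0.3064.
φ₁ = arccos(0.3064) ≈ 72.2°.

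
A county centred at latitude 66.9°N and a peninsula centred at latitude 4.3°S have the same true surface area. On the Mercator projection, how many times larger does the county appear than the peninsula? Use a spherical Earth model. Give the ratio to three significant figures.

6.46

Mercator is conformal with k = sec φ, so areal scale = k² = sec²φ.
At 66.9°: sec²(66.9°) = 1/0.3923² = 6.497.
At 4.3°: sec²(4.3°) = 1/0.9972² = 1.006.
Ratio = 6.497/1.006 = cos²(4.3°)/cos²(66.9°) ≈ 6.46.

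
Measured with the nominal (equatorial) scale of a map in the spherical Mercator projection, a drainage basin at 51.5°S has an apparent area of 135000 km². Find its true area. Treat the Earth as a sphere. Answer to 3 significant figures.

For Mercator, h = k = sec φ (a conformal cylindrical projection has a single point scale, 1/cos φ).
Areal scale = k² = sec²φ = 1/cos²(51.5°) = 1/0.6225² = 2.580.
True area = apparent / (areal scale) = 135000 / 2.580 ≈ 52300 km².

52300 km²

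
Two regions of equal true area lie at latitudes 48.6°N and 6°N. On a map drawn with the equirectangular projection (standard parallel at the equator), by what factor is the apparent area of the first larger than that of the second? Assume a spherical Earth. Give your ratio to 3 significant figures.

1.50

In the plate carrée (x = Rλ, y = Rφ), meridians are true-scale (h = 1) and parallels are stretched by k = sec φ.
Areal scale at 48.6°: h·k = 1.000 × 1.512 = 1.512.
Areal scale at 6°: h·k = 1.000 × 1.006 = 1.006.
Ratio = 1.512/1.006 ≈ 1.50.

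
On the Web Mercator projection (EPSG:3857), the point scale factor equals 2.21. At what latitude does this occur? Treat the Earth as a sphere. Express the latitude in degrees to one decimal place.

Mercator scale is k = sec φ = 1/cos φ.
1/cos φ = 2.21  ⇒  cos φ = 0.4525  ⇒  φ = arccos(0.4525) ≈ 63.1°.

63.1°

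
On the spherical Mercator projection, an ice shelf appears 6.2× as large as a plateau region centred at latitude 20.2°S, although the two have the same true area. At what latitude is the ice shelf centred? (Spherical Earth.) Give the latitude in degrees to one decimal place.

On Mercator, (apparent₁)/(apparent₂) = sec²φ₁ / sec²φ₂ when true areas are equal.
cos²φ₂ / cos²φ₁ = 6.2  ⇒  cos φ₁ = cos 20.2° / √6.2 = 0.9385/2.490 = 0.3769.
φ₁ = arccos(0.3769) ≈ 67.9°.

67.9°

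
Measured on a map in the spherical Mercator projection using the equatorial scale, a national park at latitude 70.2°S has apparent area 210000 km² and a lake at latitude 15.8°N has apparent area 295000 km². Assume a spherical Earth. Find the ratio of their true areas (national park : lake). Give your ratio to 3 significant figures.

Since Mercator area scale is 1/cos²φ, the true area equals the apparent area multiplied by cos²φ.
True area of national park: 210000 × cos²(70.2°) = 210000 × 0.1147 = 24100 km².
True area of lake: 295000 × cos²(15.8°) = 295000 × 0.9259 = 273100 km².
Ratio = 24100 / 273100 ≈ 0.0882.

0.0882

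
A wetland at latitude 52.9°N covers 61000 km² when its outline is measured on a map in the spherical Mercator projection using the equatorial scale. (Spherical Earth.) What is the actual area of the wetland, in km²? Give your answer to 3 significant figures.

22200 km²

The Mercator projection is conformal; its linear scale factor is the same in every direction and equals sec φ = 1/cos φ.
Areal scale = k² = sec²φ = 1/cos²(52.9°) = 1/0.6032² = 2.748.
True area = apparent / (areal scale) = 61000 / 2.748 ≈ 22200 km².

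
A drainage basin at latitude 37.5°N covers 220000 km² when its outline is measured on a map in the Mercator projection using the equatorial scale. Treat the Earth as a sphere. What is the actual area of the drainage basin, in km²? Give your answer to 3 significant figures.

138000 km²

For Mercator, h = k = sec φ (a conformal cylindrical projection has a single point scale, 1/cos φ).
Areal scale = k² = sec²φ = 1/cos²(37.5°) = 1/0.7934² = 1.589.
True area = apparent / (areal scale) = 220000 / 1.589 ≈ 138000 km².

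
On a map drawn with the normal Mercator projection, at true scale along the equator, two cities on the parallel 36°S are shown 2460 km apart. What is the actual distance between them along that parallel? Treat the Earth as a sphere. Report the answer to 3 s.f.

Mercator is conformal, so the point scale is isotropic: h = k = sec φ = 1/cos φ.
Along the parallel at 36°, map distances are exaggerated by k = sec 36° = 1.236.
True distance = 2460 / 1.236 = 2460 × cos 36° ≈ 1990 km.

1990 km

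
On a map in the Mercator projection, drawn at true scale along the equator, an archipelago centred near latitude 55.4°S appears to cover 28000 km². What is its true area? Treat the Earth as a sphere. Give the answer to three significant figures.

Mercator is conformal, so the point scale is isotropic: h = k = sec φ = 1/cos φ.
Areal scale = k² = sec²φ = 1/cos²(55.4°) = 1/0.5678² = 3.101.
True area = apparent / (areal scale) = 28000 / 3.101 ≈ 9030 km².

9030 km²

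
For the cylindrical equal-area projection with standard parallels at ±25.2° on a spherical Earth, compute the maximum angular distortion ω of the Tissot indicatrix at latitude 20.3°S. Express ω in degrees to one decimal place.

Cylindrical equal-area (φ₀ = 25.2°): h = cos φ / cos 25.2° along meridians, k = cos 25.2° / cos φ along parallels; h·k = 1.
At 20.3°: h = 1.037, k = 0.9647; principal scales a = 1.037, b = 0.9647.
sin(ω/2) = (a − b)/(a + b) = 0.07179/2.001 = 0.03587, so ω = 2 arcsin(0.03587) ≈ 4.1°.

4.1°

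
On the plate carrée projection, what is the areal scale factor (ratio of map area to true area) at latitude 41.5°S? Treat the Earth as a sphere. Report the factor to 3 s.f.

For the equirectangular projection with φ₀ = 0 (plate carrée), h = 1 along meridians and k = sec φ along parallels.
Areal scale = h·k = 1 × sec φ; at 41.5°, h = 1.000, k = 1.335, so h·k = 1.335.

1.34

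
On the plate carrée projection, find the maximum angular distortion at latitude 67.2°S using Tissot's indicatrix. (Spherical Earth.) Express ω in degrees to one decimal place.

Plate carrée maps x = Rλ, y = Rφ. The meridian scale is h = 1 and the parallel scale is k = 1/cos φ = sec φ.
At 67.2°: h = 1.000, k = 2.581; principal scales a = 2.581, b = 1.000.
sin(ω/2) = (a − b)/(a + b) = 1.581/3.581 = 0.4414, so ω = 2 arcsin(0.4414) ≈ 52.4°.

52.4°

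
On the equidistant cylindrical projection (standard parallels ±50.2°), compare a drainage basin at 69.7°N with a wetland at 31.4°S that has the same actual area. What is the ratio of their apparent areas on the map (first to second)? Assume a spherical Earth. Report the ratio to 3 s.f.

2.46

The equidistant cylindrical projection with φ₀ = 50.2° has h = 1 (meridians true) and k = cos φ₀ / cos φ along parallels.
Areal scale at 69.7°: h·k = 1.000 × 1.845 = 1.845.
Areal scale at 31.4°: h·k = 1.000 × 0.7499 = 0.7499.
Ratio = 1.845/0.7499 ≈ 2.46.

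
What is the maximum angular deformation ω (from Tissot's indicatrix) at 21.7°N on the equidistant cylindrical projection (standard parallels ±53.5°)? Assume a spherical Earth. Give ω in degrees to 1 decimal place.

The equidistant cylindrical projection with φ₀ = 53.5° has h = 1 (meridians true) and k = cos φ₀ / cos φ along parallels.
At 21.7°: h = 1.000, k = 0.6402; principal scales a = 1.000, b = 0.6402.
sin(ω/2) = (a − b)/(a + b) = 0.3598/1.640 = 0.2194, so ω = 2 arcsin(0.2194) ≈ 25.3°.

25.3°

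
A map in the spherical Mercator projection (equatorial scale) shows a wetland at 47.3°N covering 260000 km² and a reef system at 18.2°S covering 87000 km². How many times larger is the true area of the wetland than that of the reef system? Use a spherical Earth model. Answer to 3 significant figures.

On Mercator the areal scale is sec²φ, so true area = apparent × cos²φ.
True area of wetland: 260000 × cos²(47.3°) = 260000 × 0.4599 = 119600 km².
True area of reef system: 87000 × cos²(18.2°) = 87000 × 0.9024 = 78510 km².
Ratio = 119600 / 78510 ≈ 1.52.

1.52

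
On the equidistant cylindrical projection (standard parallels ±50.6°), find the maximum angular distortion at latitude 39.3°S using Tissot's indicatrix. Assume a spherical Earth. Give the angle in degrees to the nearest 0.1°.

In the equirectangular projection with standard parallel φ₀ = 50.6° (x = Rλ cos φ₀, y = Rφ), meridians are true-scale (h = 1) and the parallel scale is k = cos φ₀ / cos φ.
At 39.3°: h = 1.000, k = 0.8202; principal scales a = 1.000, b = 0.8202.
sin(ω/2) = (a − b)/(a + b) = 0.1798/1.820 = 0.09876, so ω = 2 arcsin(0.09876) ≈ 11.3°.

11.3°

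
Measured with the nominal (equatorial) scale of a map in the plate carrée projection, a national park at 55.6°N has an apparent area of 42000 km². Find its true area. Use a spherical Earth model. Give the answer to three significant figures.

In the plate carrée (x = Rλ, y = Rφ), meridians are true-scale (h = 1) and parallels are stretched by k = sec φ.
Areal scale = h·k = 1 × sec φ; at 55.6°, h = 1.000, k = 1.770, so h·k = 1.770.
True area = apparent / (areal scale) = 42000 / 1.770 ≈ 23700 km².

23700 km²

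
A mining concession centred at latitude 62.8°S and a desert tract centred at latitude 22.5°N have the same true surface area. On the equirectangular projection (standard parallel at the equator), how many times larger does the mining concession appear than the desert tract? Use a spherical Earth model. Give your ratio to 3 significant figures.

2.02

Plate carrée maps x = Rλ, y = Rφ. The meridian scale is h = 1 and the parallel scale is k = 1/cos φ = sec φ.
Areal scale at 62.8°: h·k = 1.000 × 2.188 = 2.188.
Areal scale at 22.5°: h·k = 1.000 × 1.082 = 1.082.
Ratio = 2.188/1.082 ≈ 2.02.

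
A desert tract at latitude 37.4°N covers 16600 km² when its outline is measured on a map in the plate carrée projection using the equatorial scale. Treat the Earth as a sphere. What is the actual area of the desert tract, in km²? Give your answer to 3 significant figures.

13200 km²

In the plate carrée (x = Rλ, y = Rφ), meridians are true-scale (h = 1) and parallels are stretched by k = sec φ.
Areal scale = h·k = 1 × sec φ; at 37.4°, h = 1.000, k = 1.259, so h·k = 1.259.
True area = apparent / (areal scale) = 16600 / 1.259 ≈ 13200 km².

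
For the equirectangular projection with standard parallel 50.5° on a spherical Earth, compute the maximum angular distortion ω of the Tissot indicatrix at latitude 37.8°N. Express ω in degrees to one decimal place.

12.4°

With standard parallel φ₀ = 50.5°, the equirectangular projection gives x = Rλ cos φ₀, y = Rφ, so h = 1 and k = cos 50.5° / cos φ.
At 37.8°: h = 1.000, k = 0.8050; principal scales a = 1.000, b = 0.8050.
sin(ω/2) = (a − b)/(a + b) = 0.1950/1.805 = 0.1080, so ω = 2 arcsin(0.1080) ≈ 12.4°.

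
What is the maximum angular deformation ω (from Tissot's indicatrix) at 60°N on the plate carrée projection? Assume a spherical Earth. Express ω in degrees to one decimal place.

In the plate carrée (x = Rλ, y = Rφ), meridians are true-scale (h = 1) and parallels are stretched by k = sec φ.
At 60°: h = 1.000, k = 2.000; principal scales a = 2.000, b = 1.000.
sin(ω/2) = (a − b)/(a + b) = 1.0000/3.000 = 0.3333, so ω = 2 arcsin(0.3333) ≈ 38.9°.

38.9°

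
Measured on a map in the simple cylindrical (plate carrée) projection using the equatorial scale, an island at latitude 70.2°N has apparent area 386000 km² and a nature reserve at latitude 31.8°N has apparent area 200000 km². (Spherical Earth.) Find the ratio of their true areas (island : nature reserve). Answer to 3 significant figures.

On the plate carrée, areal scale = h·k = 1 × sec φ, so true area = apparent × cos φ.
True area of island: 386000 × cos(70.2°) = 386000 × 0.3387 = 130800 km².
True area of nature reserve: 200000 × cos(31.8°) = 200000 × 0.8499 = 170000 km².
Ratio = 130800 / 170000 ≈ 0.769.

0.769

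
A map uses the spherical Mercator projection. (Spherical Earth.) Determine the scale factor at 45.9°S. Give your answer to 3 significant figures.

For Mercator, h = k = sec φ (a conformal cylindrical projection has a single point scale, 1/cos φ).
k = 1/cos 45.9° = 1/0.6959 = 1.437.

1.44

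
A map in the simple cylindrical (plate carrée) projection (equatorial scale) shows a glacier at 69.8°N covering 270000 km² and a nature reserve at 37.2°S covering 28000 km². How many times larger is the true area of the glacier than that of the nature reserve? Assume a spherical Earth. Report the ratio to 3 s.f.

Plate carrée has h = 1 and k = sec φ, giving areal scale sec φ; true area = (apparent area) · cos φ.
True area of glacier: 270000 × cos(69.8°) = 270000 × 0.3453 = 93230 km².
True area of nature reserve: 28000 × cos(37.2°) = 28000 × 0.7965 = 22300 km².
Ratio = 93230 / 22300 ≈ 4.18.

4.18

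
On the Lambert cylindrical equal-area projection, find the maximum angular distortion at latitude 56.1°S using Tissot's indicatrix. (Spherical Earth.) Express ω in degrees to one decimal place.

The Lambert cylindrical equal-area projection is the cylindrical equal-area projection with its standard parallel at the equator (φ₀ = 0). Cylindrical equal-area (φ₀ = 0°): h = cos φ / cos 0° along meridians, k = cos 0° / cos φ along parallels; h·k = 1.
At 56.1°: h = 0.5577, k = 1.793; principal scales a = 1.793, b = 0.5577.
sin(ω/2) = (a − b)/(a + b) = 1.235/2.351 = 0.5255, so ω = 2 arcsin(0.5255) ≈ 63.4°.

63.4°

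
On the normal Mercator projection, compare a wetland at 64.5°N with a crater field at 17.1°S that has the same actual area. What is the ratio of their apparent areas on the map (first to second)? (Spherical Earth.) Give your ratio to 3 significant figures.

On Mercator, area is exaggerated by sec²φ = 1/cos²φ.
At 64.5°: sec²(64.5°) = 1/0.4305² = 5.395.
At 17.1°: sec²(17.1°) = 1/0.9558² = 1.095.
Ratio = 5.395/1.095 = cos²(17.1°)/cos²(64.5°) ≈ 4.93.

4.93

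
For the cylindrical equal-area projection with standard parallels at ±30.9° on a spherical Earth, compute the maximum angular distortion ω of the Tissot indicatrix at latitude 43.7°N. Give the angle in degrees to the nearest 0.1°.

A cylindrical equal-area projection with standard parallel φ₀ has meridian scale h = cos φ / cos φ₀ and parallel scale k = cos φ₀ / cos φ (so areas are preserved, h·k = 1).
At 43.7°: h = 0.8426, k = 1.187; principal scales a = 1.187, b = 0.8426.
sin(ω/2) = (a − b)/(a + b) = 0.3443/2.029 = 0.1697, so ω = 2 arcsin(0.1697) ≈ 19.5°.

19.5°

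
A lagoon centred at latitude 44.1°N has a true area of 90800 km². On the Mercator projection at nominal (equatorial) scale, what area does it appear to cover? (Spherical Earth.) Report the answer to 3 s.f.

176000 km²

The Mercator projection is conformal; its linear scale factor is the same in every direction and equals sec φ = 1/cos φ.
Areal scale = k² = sec²φ = 1/cos²(44.1°) = 1/0.7181² = 1.939.
Apparent area = 90800 × 1.939 ≈ 176000 km².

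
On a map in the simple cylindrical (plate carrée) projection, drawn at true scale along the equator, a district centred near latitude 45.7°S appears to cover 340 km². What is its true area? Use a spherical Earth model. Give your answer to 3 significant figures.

Plate carrée maps x = Rλ, y = Rφ. The meridian scale is h = 1 and the parallel scale is k = 1/cos φ = sec φ.
Areal scale = h·k = 1 × sec φ; at 45.7°, h = 1.000, k = 1.432, so h·k = 1.432.
True area = apparent / (areal scale) = 340 / 1.432 ≈ 237 km².

237 km²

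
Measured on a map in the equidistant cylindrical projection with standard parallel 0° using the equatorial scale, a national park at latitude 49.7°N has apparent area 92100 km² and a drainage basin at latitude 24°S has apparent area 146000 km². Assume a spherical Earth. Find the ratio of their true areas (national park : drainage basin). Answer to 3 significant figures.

Plate carrée has h = 1 and k = sec φ, giving areal scale sec φ; true area = (apparent area) · cos φ.
True area of national park: 92100 × cos(49.7°) = 92100 × 0.6468 = 59570 km².
True area of drainage basin: 146000 × cos(24°) = 146000 × 0.9135 = 133400 km².
Ratio = 59570 / 133400 ≈ 0.447.

0.447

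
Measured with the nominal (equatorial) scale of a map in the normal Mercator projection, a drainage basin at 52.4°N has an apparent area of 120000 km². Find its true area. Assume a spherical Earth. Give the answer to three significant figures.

44700 km²

The Mercator projection is conformal; its linear scale factor is the same in every direction and equals sec φ = 1/cos φ.
Areal scale = k² = sec²φ = 1/cos²(52.4°) = 1/0.6101² = 2.686.
True area = apparent / (areal scale) = 120000 / 2.686 ≈ 44700 km².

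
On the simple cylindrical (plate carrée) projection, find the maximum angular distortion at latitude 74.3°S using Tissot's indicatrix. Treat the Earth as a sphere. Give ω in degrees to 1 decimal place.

70.1°

In the plate carrée (x = Rλ, y = Rφ), meridians are true-scale (h = 1) and parallels are stretched by k = sec φ.
At 74.3°: h = 1.000, k = 3.695; principal scales a = 3.695, b = 1.000.
sin(ω/2) = (a − b)/(a + b) = 2.695/4.695 = 0.5741, so ω = 2 arcsin(0.5741) ≈ 70.1°.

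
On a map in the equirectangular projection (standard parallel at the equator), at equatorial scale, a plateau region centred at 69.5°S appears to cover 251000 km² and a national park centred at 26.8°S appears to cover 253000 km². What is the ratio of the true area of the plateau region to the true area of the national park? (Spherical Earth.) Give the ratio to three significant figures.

Plate carrée has h = 1 and k = sec φ, giving areal scale sec φ; true area = (apparent area) · cos φ.
True area of plateau region: 251000 × cos(69.5°) = 251000 × 0.3502 = 87900 km².
True area of national park: 253000 × cos(26.8°) = 253000 × 0.8926 = 225800 km².
Ratio = 87900 / 225800 ≈ 0.389.

0.389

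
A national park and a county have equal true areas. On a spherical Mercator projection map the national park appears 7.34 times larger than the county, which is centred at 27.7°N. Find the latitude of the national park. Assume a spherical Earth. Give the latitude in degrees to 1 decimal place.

For equal true areas on Mercator, apparent areas scale as sec²φ, so the ratio is cos²φ₂ / cos²φ₁.
cos²φ₂ / cos²φ₁ = 7.34  ⇒  cos φ₁ = cos 27.7° / √7.34 = 0.8854/2.709 = 0.3268.
φ₁ = arccos(0.3268) ≈ 70.9°.

70.9°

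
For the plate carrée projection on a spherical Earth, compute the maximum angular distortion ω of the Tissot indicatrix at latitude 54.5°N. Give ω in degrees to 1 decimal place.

30.8°

In the plate carrée (x = Rλ, y = Rφ), meridians are true-scale (h = 1) and parallels are stretched by k = sec φ.
At 54.5°: h = 1.000, k = 1.722; principal scales a = 1.722, b = 1.000.
sin(ω/2) = (a − b)/(a + b) = 0.7221/2.722 = 0.2653, so ω = 2 arcsin(0.2653) ≈ 30.8°.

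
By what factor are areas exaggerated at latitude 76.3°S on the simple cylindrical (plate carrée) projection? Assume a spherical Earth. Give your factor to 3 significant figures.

For the equirectangular projection with φ₀ = 0 (plate carrée), h = 1 along meridians and k = sec φ along parallels.
Areal scale = h·k = 1 × sec φ; at 76.3°, h = 1.000, k = 4.222, so h·k = 4.222.

4.22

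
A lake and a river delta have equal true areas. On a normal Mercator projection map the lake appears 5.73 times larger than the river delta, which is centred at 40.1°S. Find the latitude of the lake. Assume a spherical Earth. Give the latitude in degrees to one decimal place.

71.4°

Mercator areal scale is sec²φ, so apparent-area ratio = sec²φ₁ / sec²φ₂ = cos²φ₂ / cos²φ₁.
cos²φ₂ / cos²φ₁ = 5.73  ⇒  cos φ₁ = cos 40.1° / √5.73 = 0.7649/2.394 = 0.3196.
φ₁ = arccos(0.3196) ≈ 71.4°.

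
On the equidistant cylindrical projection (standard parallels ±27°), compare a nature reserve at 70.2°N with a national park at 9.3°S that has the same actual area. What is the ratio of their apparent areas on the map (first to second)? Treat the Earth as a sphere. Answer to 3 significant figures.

The equidistant cylindrical projection with φ₀ = 27° has h = 1 (meridians true) and k = cos φ₀ / cos φ along parallels.
Areal scale at 70.2°: h·k = 1.000 × 2.630 = 2.630.
Areal scale at 9.3°: h·k = 1.000 × 0.9029 = 0.9029.
Ratio = 2.630/0.9029 ≈ 2.91.

2.91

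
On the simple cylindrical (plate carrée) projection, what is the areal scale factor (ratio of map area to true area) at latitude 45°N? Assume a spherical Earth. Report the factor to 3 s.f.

1.41

Plate carrée maps x = Rλ, y = Rφ. The meridian scale is h = 1 and the parallel scale is k = 1/cos φ = sec φ.
Areal scale = h·k = 1 × sec φ; at 45°, h = 1.000, k = 1.414, so h·k = 1.414.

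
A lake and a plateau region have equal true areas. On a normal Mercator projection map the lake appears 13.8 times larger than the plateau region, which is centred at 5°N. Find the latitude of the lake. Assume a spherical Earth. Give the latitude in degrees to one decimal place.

74.4°

Mercator areal scale is sec²φ, so apparent-area ratio = sec²φ₁ / sec²φ₂ = cos²φ₂ / cos²φ₁.
cos²φ₂ / cos²φ₁ = 13.8  ⇒  cos φ₁ = cos 5° / √13.8 = 0.9962/3.715 = 0.2682.
φ₁ = arccos(0.2682) ≈ 74.4°.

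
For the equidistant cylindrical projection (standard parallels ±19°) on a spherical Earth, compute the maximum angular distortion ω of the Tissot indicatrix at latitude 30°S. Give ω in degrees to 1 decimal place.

With standard parallel φ₀ = 19°, the equirectangular projection gives x = Rλ cos φ₀, y = Rφ, so h = 1 and k = cos 19° / cos φ.
At 30°: h = 1.000, k = 1.092; principal scales a = 1.092, b = 1.000.
sin(ω/2) = (a − b)/(a + b) = 0.09179/2.092 = 0.04388, so ω = 2 arcsin(0.04388) ≈ 5.0°.

5.0°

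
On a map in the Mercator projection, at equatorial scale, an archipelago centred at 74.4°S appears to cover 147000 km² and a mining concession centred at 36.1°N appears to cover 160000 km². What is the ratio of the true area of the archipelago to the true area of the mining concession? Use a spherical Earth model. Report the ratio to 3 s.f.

0.102

Mercator's areal exaggeration is sec²φ; hence true area = (apparent area) · cos²φ.
True area of archipelago: 147000 × cos²(74.4°) = 147000 × 0.07232 = 10630 km².
True area of mining concession: 160000 × cos²(36.1°) = 160000 × 0.6528 = 104500 km².
Ratio = 10630 / 104500 ≈ 0.102.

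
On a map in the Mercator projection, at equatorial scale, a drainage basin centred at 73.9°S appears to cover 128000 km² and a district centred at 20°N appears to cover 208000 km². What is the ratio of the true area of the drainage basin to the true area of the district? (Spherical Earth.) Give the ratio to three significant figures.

0.0536

On Mercator the areal scale is sec²φ, so true area = apparent × cos²φ.
True area of drainage basin: 128000 × cos²(73.9°) = 128000 × 0.07690 = 9844 km².
True area of district: 208000 × cos²(20°) = 208000 × 0.8830 = 183700 km².
Ratio = 9844 / 183700 ≈ 0.0536.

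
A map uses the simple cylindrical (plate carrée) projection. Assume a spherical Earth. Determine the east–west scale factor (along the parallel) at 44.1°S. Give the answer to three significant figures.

1.39

For the equirectangular projection with φ₀ = 0 (plate carrée), h = 1 along meridians and k = sec φ along parallels.
k = 1/cos 44.1° = 1/0.7181 = 1.393.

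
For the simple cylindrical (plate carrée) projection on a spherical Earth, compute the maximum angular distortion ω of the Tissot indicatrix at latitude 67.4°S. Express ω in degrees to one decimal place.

52.8°

For the equirectangular projection with φ₀ = 0 (plate carrée), h = 1 along meridians and k = sec φ along parallels.
At 67.4°: h = 1.000, k = 2.602; principal scales a = 2.602, b = 1.000.
sin(ω/2) = (a − b)/(a + b) = 1.602/3.602 = 0.4448, so ω = 2 arcsin(0.4448) ≈ 52.8°.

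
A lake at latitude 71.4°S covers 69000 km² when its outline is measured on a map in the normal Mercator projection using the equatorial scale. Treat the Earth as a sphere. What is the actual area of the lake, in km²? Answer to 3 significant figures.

7020 km²

For Mercator, h = k = sec φ (a conformal cylindrical projection has a single point scale, 1/cos φ).
Areal scale = k² = sec²φ = 1/cos²(71.4°) = 1/0.3190² = 9.829.
True area = apparent / (areal scale) = 69000 / 9.829 ≈ 7020 km².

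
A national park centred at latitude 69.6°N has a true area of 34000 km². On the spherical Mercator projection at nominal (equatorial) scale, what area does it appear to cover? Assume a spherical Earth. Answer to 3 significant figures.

280000 km²

The Mercator projection is conformal; its linear scale factor is the same in every direction and equals sec φ = 1/cos φ.
Areal scale = k² = sec²φ = 1/cos²(69.6°) = 1/0.3486² = 8.230.
Apparent area = 34000 × 8.230 ≈ 280000 km².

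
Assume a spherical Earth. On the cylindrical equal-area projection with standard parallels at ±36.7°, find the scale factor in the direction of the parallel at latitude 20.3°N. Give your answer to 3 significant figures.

0.855

A cylindrical equal-area projection with standard parallel φ₀ has meridian scale h = cos φ / cos φ₀ and parallel scale k = cos φ₀ / cos φ (so areas are preserved, h·k = 1).
k = cos 36.7° / cos 20.3° = 0.8018/0.9379 = 0.8549.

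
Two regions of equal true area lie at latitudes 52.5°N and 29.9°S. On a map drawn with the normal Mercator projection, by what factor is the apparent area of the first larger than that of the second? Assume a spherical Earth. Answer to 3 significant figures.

2.03

On Mercator, area is exaggerated by sec²φ = 1/cos²φ.
At 52.5°: sec²(52.5°) = 1/0.6088² = 2.698.
At 29.9°: sec²(29.9°) = 1/0.8669² = 1.331.
Ratio = 2.698/1.331 = cos²(29.9°)/cos²(52.5°) ≈ 2.03.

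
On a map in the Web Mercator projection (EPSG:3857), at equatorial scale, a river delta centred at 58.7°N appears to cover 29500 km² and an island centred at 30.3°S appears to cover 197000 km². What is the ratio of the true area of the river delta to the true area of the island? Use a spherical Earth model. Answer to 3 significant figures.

On Mercator the areal scale is sec²φ, so true area = apparent × cos²φ.
True area of river delta: 29500 × cos²(58.7°) = 29500 × 0.2699 = 7962 km².
True area of island: 197000 × cos²(30.3°) = 197000 × 0.7455 = 146900 km².
Ratio = 7962 / 146900 ≈ 0.0542.

0.0542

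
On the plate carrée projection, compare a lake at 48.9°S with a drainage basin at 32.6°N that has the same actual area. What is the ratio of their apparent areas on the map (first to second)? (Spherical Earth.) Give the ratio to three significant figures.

1.28

In the plate carrée (x = Rλ, y = Rφ), meridians are true-scale (h = 1) and parallels are stretched by k = sec φ.
Areal scale at 48.9°: h·k = 1.000 × 1.521 = 1.521.
Areal scale at 32.6°: h·k = 1.000 × 1.187 = 1.187.
Ratio = 1.521/1.187 ≈ 1.28.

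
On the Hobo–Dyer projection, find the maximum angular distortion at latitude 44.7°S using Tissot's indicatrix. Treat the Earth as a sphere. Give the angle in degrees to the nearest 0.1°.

Hobo–Dyer is a cylindrical equal-area projection with standard parallels at ±37.5°. For cylindrical equal-area with standard parallel φ₀, h = cos φ / cos φ₀ and k = cos φ₀ / cos φ, so h·k = 1.
At 44.7°: h = 0.8959, k = 1.116; principal scales a = 1.116, b = 0.8959.
sin(ω/2) = (a − b)/(a + b) = 0.2202/2.012 = 0.1094, so ω = 2 arcsin(0.1094) ≈ 12.6°.

12.6°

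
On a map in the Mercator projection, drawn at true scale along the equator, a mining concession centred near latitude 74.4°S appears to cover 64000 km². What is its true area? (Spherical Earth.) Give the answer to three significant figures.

4630 km²

The Mercator projection is conformal; its linear scale factor is the same in every direction and equals sec φ = 1/cos φ.
Areal scale = k² = sec²φ = 1/cos²(74.4°) = 1/0.2689² = 13.83.
True area = apparent / (areal scale) = 64000 / 13.83 ≈ 4630 km².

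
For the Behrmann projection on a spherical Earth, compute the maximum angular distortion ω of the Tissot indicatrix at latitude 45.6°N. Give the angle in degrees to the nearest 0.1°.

24.3°

Behrmann is a cylindrical equal-area projection with standard parallels at ±30°. A cylindrical equal-area projection with standard parallel φ₀ has meridian scale h = cos φ / cos φ₀ and parallel scale k = cos φ₀ / cos φ (so areas are preserved, h·k = 1).
At 45.6°: h = 0.8079, k = 1.238; principal scales a = 1.238, b = 0.8079.
sin(ω/2) = (a − b)/(a + b) = 0.4299/2.046 = 0.2101, so ω = 2 arcsin(0.2101) ≈ 24.3°.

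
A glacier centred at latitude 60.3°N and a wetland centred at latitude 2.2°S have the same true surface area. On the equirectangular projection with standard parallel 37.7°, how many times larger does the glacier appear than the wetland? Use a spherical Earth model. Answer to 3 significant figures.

2.02

The equidistant cylindrical projection with φ₀ = 37.7° has h = 1 (meridians true) and k = cos φ₀ / cos φ along parallels.
Areal scale at 60.3°: h·k = 1.000 × 1.597 = 1.597.
Areal scale at 2.2°: h·k = 1.000 × 0.7918 = 0.7918.
Ratio = 1.597/0.7918 ≈ 2.02.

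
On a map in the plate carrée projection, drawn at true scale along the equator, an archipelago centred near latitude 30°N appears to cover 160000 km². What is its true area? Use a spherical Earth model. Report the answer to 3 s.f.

For the equirectangular projection with φ₀ = 0 (plate carrée), h = 1 along meridians and k = sec φ along parallels.
Areal scale = h·k = 1 × sec φ; at 30°, h = 1.000, k = 1.155, so h·k = 1.155.
True area = apparent / (areal scale) = 160000 / 1.155 ≈ 139000 km².

139000 km²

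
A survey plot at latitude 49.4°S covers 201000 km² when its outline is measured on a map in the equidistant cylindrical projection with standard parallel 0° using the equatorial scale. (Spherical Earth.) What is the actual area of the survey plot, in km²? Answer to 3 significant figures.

In the plate carrée (x = Rλ, y = Rφ), meridians are true-scale (h = 1) and parallels are stretched by k = sec φ.
Areal scale = h·k = 1 × sec φ; at 49.4°, h = 1.000, k = 1.537, so h·k = 1.537.
True area = apparent / (areal scale) = 201000 / 1.537 ≈ 131000 km².

131000 km²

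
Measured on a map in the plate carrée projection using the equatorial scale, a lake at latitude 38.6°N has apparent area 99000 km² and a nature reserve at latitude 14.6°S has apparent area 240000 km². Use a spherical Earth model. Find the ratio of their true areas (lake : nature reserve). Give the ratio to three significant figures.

0.333

Plate carrée has h = 1 and k = sec φ, giving areal scale sec φ; true area = (apparent area) · cos φ.
True area of lake: 99000 × cos(38.6°) = 99000 × 0.7815 = 77370 km².
True area of nature reserve: 240000 × cos(14.6°) = 240000 × 0.9677 = 232300 km².
Ratio = 77370 / 232300 ≈ 0.333.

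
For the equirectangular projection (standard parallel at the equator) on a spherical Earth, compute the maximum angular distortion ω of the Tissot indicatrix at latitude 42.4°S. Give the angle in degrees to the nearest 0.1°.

17.3°

For the equirectangular projection with φ₀ = 0 (plate carrée), h = 1 along meridians and k = sec φ along parallels.
At 42.4°: h = 1.000, k = 1.354; principal scales a = 1.354, b = 1.000.
sin(ω/2) = (a − b)/(a + b) = 0.3542/2.354 = 0.1504, so ω = 2 arcsin(0.1504) ≈ 17.3°.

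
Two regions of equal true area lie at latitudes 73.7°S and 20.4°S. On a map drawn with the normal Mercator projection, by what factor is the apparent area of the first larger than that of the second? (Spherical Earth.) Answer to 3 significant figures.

On Mercator, area is exaggerated by sec²φ = 1/cos²φ.
At 73.7°: sec²(73.7°) = 1/0.2807² = 12.69.
At 20.4°: sec²(20.4°) = 1/0.9373² = 1.138.
Ratio = 12.69/1.138 = cos²(20.4°)/cos²(73.7°) ≈ 11.2.

11.2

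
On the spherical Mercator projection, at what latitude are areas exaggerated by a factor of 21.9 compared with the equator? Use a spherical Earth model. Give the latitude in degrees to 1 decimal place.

Mercator areal scale is sec²φ.
sec²φ = 21.9  ⇒  cos²φ = 0.04566  ⇒  cos φ = 0.2137.
φ = arccos(0.2137) ≈ 77.7°.

77.7°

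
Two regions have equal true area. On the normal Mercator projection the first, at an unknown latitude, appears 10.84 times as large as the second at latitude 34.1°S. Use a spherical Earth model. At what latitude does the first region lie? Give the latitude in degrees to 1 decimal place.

On Mercator, (apparent₁)/(apparent₂) = sec²φ₁ / sec²φ₂ when true areas are equal.
cos²φ₂ / cos²φ₁ = 10.84  ⇒  cos φ₁ = cos 34.1° / √10.84 = 0.8281/3.292 = 0.2515.
φ₁ = arccos(0.2515) ≈ 75.4°.

75.4°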